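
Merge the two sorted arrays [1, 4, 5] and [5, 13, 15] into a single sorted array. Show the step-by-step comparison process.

Merging process:

Compare 1 vs 5: take 1 from left. Merged: [1]
Compare 4 vs 5: take 4 from left. Merged: [1, 4]
Compare 5 vs 5: take 5 from left. Merged: [1, 4, 5]
Append remaining from right: [5, 13, 15]. Merged: [1, 4, 5, 5, 13, 15]

Final merged array: [1, 4, 5, 5, 13, 15]
Total comparisons: 3

The merged array is [1, 4, 5, 5, 13, 15], requiring 3 comparisons. The merge step runs in O(n) time where n is the total number of elements.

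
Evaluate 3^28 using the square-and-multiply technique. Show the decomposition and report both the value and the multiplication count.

Computing 3^28 by squaring (build up from 3^1; each line after the first costs one multiplication):

3^1 = 3
3^2 = (3^1)^2 = 3^2 = 9
3^3 = 3 * 3^2 = 3 * 9 = 27
3^6 = (3^3)^2 = 27^2 = 729
3^7 = 3 * 3^6 = 3 * 729 = 2187
3^14 = (3^7)^2 = 2187^2 = 4782969
3^28 = (3^14)^2 = 4782969^2 = 22876792454961

Result: 22876792454961
Multiplications needed: 6 (6 lines after 3^1)

3^28 = 22876792454961. Using exponentiation by squaring, this requires 6 multiplications. The key idea: if the exponent is even, square the half-power; if odd, multiply by the base once.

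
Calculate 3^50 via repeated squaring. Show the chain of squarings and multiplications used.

Computing 3^50 by squaring (build up from 3^1; each line after the first costs one multiplication):

3^1 = 3
3^2 = (3^1)^2 = 3^2 = 9
3^3 = 3 * 3^2 = 3 * 9 = 27
3^6 = (3^3)^2 = 27^2 = 729
3^12 = (3^6)^2 = 729^2 = 531441
3^24 = (3^12)^2 = 531441^2 = 282429536481
3^25 = 3 * 3^24 = 3 * 282429536481 = 847288609443
3^50 = (3^25)^2 = 847288609443^2 = 717897987691852588770249

Result: 717897987691852588770249
Multiplications needed: 7 (7 lines after 3^1)

3^50 = 717897987691852588770249. Using exponentiation by squaring, this requires 7 multiplications. The key idea: if the exponent is even, square the half-power; if odd, multiply by the base once.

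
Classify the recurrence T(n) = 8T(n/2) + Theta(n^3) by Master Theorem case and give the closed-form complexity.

Master Theorem for T(n) = 8T(n/2) + O(n^3):

a = 8, b = 2, c = 3
log_b(a) = log_2(8) = 3.0000

Case 2: c = 3 = log_2(8) = 3.0000
T(n) = O(n^3 log n) = O(n^3 log n)

For T(n) = 8T(n/2) + O(n^3): log_2(8) = 3.0000. This is Case 2 of the Master Theorem (c = log_b(a), equal work at all levels), giving O(n^3 log n).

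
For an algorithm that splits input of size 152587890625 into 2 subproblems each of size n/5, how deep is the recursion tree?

For divide and conquer with division factor 5:

Problem sizes at each level:
Level 0: 152587890625
Level 1: 30517578125
Level 2: 6103515625
Level 3: 1220703125
Level 4: 244140625
Level 5: 48828125
Level 6: 9765625
Level 7: 1953125
Level 8: 390625
Level 9: 78125
Level 10: 15625
Level 11: 3125
Level 12: 625
Level 13: 125
Level 14: 25
Level 15: 5
Level 16: 1

The root is level 0 and the size-1 base case is level 16 (the tree spans levels 0 through 16, i.e. 17 levels counting the root), so the depth is the number of divisions: log_5(152587890625) = 16

The recursion tree depth is log_5(152587890625) = 16. At each level, the problem size is divided by 5, so it takes 16 divisions to reduce to a base case of size 1. The algorithm makes 2 recursive calls at each level.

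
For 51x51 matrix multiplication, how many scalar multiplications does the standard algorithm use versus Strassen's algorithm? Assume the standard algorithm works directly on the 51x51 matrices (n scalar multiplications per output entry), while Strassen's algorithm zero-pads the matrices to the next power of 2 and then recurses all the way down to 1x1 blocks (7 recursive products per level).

Matrix multiplication for 51x51 matrices:

Strassen's algorithm requires power-of-2 dimensions. Pad 51x51 to 64x64 (next power of 2).

Standard algorithm: 51^3 = 132651 multiplications
Strassen's algorithm: 7^(log2(64)) = 7^6 = 117649 multiplications
Savings: 132651 - 117649 = 15002 multiplications

Standard: 132651 multiplications (51^3). Strassen: 117649 multiplications (7^6, after padding to 64x64). Strassen reduces 8 recursive multiplications to 7 at each level.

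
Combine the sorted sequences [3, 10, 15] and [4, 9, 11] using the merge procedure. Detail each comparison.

Merging process:

Compare 3 vs 4: take 3 from left. Merged: [3]
Compare 10 vs 4: take 4 from right. Merged: [3, 4]
Compare 10 vs 9: take 9 from right. Merged: [3, 4, 9]
Compare 10 vs 11: take 10 from left. Merged: [3, 4, 9, 10]
Compare 15 vs 11: take 11 from right. Merged: [3, 4, 9, 10, 11]
Append remaining from left: [15]. Merged: [3, 4, 9, 10, 11, 15]

Final merged array: [3, 4, 9, 10, 11, 15]
Total comparisons: 5

The merged array is [3, 4, 9, 10, 11, 15], requiring 5 comparisons. The merge step runs in O(n) time where n is the total number of elements.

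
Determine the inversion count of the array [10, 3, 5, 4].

Finding inversions in [10, 3, 5, 4]:

(0, 1): arr[0]=10 > arr[1]=3
(0, 2): arr[0]=10 > arr[2]=5
(0, 3): arr[0]=10 > arr[3]=4
(2, 3): arr[2]=5 > arr[3]=4

Total inversions: 4

The array has 4 inversion(s): (0,1), (0,2), (0,3), (2,3). Each pair (i,j) satisfies i < j and arr[i] > arr[j].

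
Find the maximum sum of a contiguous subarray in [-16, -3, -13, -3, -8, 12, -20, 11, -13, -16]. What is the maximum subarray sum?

Using Kadane's algorithm on [-16, -3, -13, -3, -8, 12, -20, 11, -13, -16]:

Scanning through the array:
Position 1 (value -3): max_ending_here = -3, max_so_far = -3
Position 2 (value -13): max_ending_here = -13, max_so_far = -3
Position 3 (value -3): max_ending_here = -3, max_so_far = -3
Position 4 (value -8): max_ending_here = -8, max_so_far = -3
Position 5 (value 12): max_ending_here = 12, max_so_far = 12
Position 6 (value -20): max_ending_here = -8, max_so_far = 12
Position 7 (value 11): max_ending_here = 11, max_so_far = 12
Position 8 (value -13): max_ending_here = -2, max_so_far = 12
Position 9 (value -16): max_ending_here = -16, max_so_far = 12

Maximum subarray: [12]
Maximum sum: 12

The maximum subarray is [12] with sum 12. This subarray runs from index 5 to index 5.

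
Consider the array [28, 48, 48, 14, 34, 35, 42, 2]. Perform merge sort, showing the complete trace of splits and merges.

Merge sort trace:

Split: [28, 48, 48, 14, 34, 35, 42, 2] -> [28, 48, 48, 14] and [34, 35, 42, 2]
  Split: [28, 48, 48, 14] -> [28, 48] and [48, 14]
    Split: [28, 48] -> [28] and [48]
    Merge: [28] + [48] -> [28, 48]
    Split: [48, 14] -> [48] and [14]
    Merge: [48] + [14] -> [14, 48]
  Merge: [28, 48] + [14, 48] -> [14, 28, 48, 48]
  Split: [34, 35, 42, 2] -> [34, 35] and [42, 2]
    Split: [34, 35] -> [34] and [35]
    Merge: [34] + [35] -> [34, 35]
    Split: [42, 2] -> [42] and [2]
    Merge: [42] + [2] -> [2, 42]
  Merge: [34, 35] + [2, 42] -> [2, 34, 35, 42]
Merge: [14, 28, 48, 48] + [2, 34, 35, 42] -> [2, 14, 28, 34, 35, 42, 48, 48]

Final sorted array: [2, 14, 28, 34, 35, 42, 48, 48]

The merge sort proceeds by recursively splitting the array and merging sorted halves.
After all merges, the sorted array is [2, 14, 28, 34, 35, 42, 48, 48].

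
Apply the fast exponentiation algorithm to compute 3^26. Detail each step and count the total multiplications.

Computing 3^26 by squaring (build up from 3^1; each line after the first costs one multiplication):

3^1 = 3
3^2 = (3^1)^2 = 3^2 = 9
3^3 = 3 * 3^2 = 3 * 9 = 27
3^6 = (3^3)^2 = 27^2 = 729
3^12 = (3^6)^2 = 729^2 = 531441
3^13 = 3 * 3^12 = 3 * 531441 = 1594323
3^26 = (3^13)^2 = 1594323^2 = 2541865828329

Result: 2541865828329
Multiplications needed: 6 (6 lines after 3^1)

3^26 = 2541865828329. Using exponentiation by squaring, this requires 6 multiplications. The key idea: if the exponent is even, square the half-power; if odd, multiply by the base once.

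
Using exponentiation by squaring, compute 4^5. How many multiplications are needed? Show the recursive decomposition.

Computing 4^5 by squaring (build up from 4^1; each line after the first costs one multiplication):

4^1 = 4
4^2 = (4^1)^2 = 4^2 = 16
4^4 = (4^2)^2 = 16^2 = 256
4^5 = 4 * 4^4 = 4 * 256 = 1024

Result: 1024
Multiplications needed: 3 (3 lines after 4^1)

4^5 = 1024. Using exponentiation by squaring, this requires 3 multiplications. The key idea: if the exponent is even, square the half-power; if odd, multiply by the base once.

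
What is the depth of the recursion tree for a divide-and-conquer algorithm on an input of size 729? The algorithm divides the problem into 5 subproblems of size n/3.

For divide and conquer with division factor 3:

Problem sizes at each level:
Level 0: 729
Level 1: 243
Level 2: 81
Level 3: 27
Level 4: 9
Level 5: 3
Level 6: 1

The root is level 0 and the size-1 base case is level 6 (the tree spans levels 0 through 6, i.e. 7 levels counting the root), so the depth is the number of divisions: log_3(729) = 6

The recursion tree depth is log_3(729) = 6. At each level, the problem size is divided by 3, so it takes 6 divisions to reduce to a base case of size 1. The algorithm makes 5 recursive calls at each level.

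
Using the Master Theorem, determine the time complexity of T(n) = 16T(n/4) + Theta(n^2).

Master Theorem for T(n) = 16T(n/4) + O(n^2):

a = 16, b = 4, c = 2
log_b(a) = log_4(16) = 2.0000

Case 2: c = 2 = log_4(16) = 2.0000
T(n) = O(n^2 log n) = O(n^2 log n)

For T(n) = 16T(n/4) + O(n^2): log_4(16) = 2.0000. This is Case 2 of the Master Theorem (c = log_b(a), equal work at all levels), giving O(n^2 log n).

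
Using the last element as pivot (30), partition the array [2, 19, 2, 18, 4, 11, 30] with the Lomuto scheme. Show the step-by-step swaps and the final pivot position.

Lomuto partition with pivot = 30:

Initial array: [2, 19, 2, 18, 4, 11, 30]

arr[0]=2 <= 30: swap with position 0, array becomes [2, 19, 2, 18, 4, 11, 30]
arr[1]=19 <= 30: swap with position 1, array becomes [2, 19, 2, 18, 4, 11, 30]
arr[2]=2 <= 30: swap with position 2, array becomes [2, 19, 2, 18, 4, 11, 30]
arr[3]=18 <= 30: swap with position 3, array becomes [2, 19, 2, 18, 4, 11, 30]
arr[4]=4 <= 30: swap with position 4, array becomes [2, 19, 2, 18, 4, 11, 30]
arr[5]=11 <= 30: swap with position 5, array becomes [2, 19, 2, 18, 4, 11, 30]

Place pivot at position 6: [2, 19, 2, 18, 4, 11, 30]
Pivot position: 6

After partitioning with pivot 30, the array becomes [2, 19, 2, 18, 4, 11, 30]. The pivot is placed at index 6. All elements to the left of the pivot are <= 30, and all elements to the right are > 30.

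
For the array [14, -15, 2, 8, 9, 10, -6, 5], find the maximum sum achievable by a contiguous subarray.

Using Kadane's algorithm on [14, -15, 2, 8, 9, 10, -6, 5]:

Scanning through the array:
Position 1 (value -15): max_ending_here = -1, max_so_far = 14
Position 2 (value 2): max_ending_here = 2, max_so_far = 14
Position 3 (value 8): max_ending_here = 10, max_so_far = 14
Position 4 (value 9): max_ending_here = 19, max_so_far = 19
Position 5 (value 10): max_ending_here = 29, max_so_far = 29
Position 6 (value -6): max_ending_here = 23, max_so_far = 29
Position 7 (value 5): max_ending_here = 28, max_so_far = 29

Maximum subarray: [2, 8, 9, 10]
Maximum sum: 29

The maximum subarray is [2, 8, 9, 10] with sum 29. This subarray runs from index 2 to index 5.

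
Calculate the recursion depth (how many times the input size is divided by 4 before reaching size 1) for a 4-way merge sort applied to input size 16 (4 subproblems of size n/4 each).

For divide and conquer with division factor 4:

Problem sizes at each level:
Level 0: 16
Level 1: 4
Level 2: 1

The root is level 0 and the size-1 base case is level 2 (the tree spans levels 0 through 2, i.e. 3 levels counting the root), so the depth is the number of divisions: log_4(16) = 2

The recursion tree depth is log_4(16) = 2. At each level, the problem size is divided by 4, so it takes 2 divisions to reduce to a base case of size 1. The algorithm makes 4 recursive calls at each level.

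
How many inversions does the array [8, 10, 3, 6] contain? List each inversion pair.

Finding inversions in [8, 10, 3, 6]:

(0, 2): arr[0]=8 > arr[2]=3
(0, 3): arr[0]=8 > arr[3]=6
(1, 2): arr[1]=10 > arr[2]=3
(1, 3): arr[1]=10 > arr[3]=6

Total inversions: 4

The array has 4 inversion(s): (0,2), (0,3), (1,2), (1,3). Each pair (i,j) satisfies i < j and arr[i] > arr[j].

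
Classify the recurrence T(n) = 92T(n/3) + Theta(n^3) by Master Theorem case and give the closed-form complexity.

Master Theorem for T(n) = 92T(n/3) + O(n^3):

a = 92, b = 3, c = 3
log_b(a) = log_3(92) = 4.1159

Case 1: c = 3 < log_3(92) = 4.1159
T(n) = O(n^(log_3 92))

For T(n) = 92T(n/3) + O(n^3): log_3(92) = 4.1159. This is Case 1 of the Master Theorem (c < log_b(a), work dominated by leaves), giving O(n^(log_3 92)).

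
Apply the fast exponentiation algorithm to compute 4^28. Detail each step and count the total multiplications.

Computing 4^28 by squaring (build up from 4^1; each line after the first costs one multiplication):

4^1 = 4
4^2 = (4^1)^2 = 4^2 = 16
4^3 = 4 * 4^2 = 4 * 16 = 64
4^6 = (4^3)^2 = 64^2 = 4096
4^7 = 4 * 4^6 = 4 * 4096 = 16384
4^14 = (4^7)^2 = 16384^2 = 268435456
4^28 = (4^14)^2 = 268435456^2 = 72057594037927936

Result: 72057594037927936
Multiplications needed: 6 (6 lines after 4^1)

4^28 = 72057594037927936. Using exponentiation by squaring, this requires 6 multiplications. The key idea: if the exponent is even, square the half-power; if odd, multiply by the base once.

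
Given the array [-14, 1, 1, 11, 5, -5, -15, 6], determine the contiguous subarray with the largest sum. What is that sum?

Using Kadane's algorithm on [-14, 1, 1, 11, 5, -5, -15, 6]:

Scanning through the array:
Position 1 (value 1): max_ending_here = 1, max_so_far = 1
Position 2 (value 1): max_ending_here = 2, max_so_far = 2
Position 3 (value 11): max_ending_here = 13, max_so_far = 13
Position 4 (value 5): max_ending_here = 18, max_so_far = 18
Position 5 (value -5): max_ending_here = 13, max_so_far = 18
Position 6 (value -15): max_ending_here = -2, max_so_far = 18
Position 7 (value 6): max_ending_here = 6, max_so_far = 18

Maximum subarray: [1, 1, 11, 5]
Maximum sum: 18

The maximum subarray is [1, 1, 11, 5] with sum 18. This subarray runs from index 1 to index 4.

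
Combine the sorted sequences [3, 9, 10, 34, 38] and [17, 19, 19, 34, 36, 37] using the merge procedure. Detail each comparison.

Merging process:

Compare 3 vs 17: take 3 from left. Merged: [3]
Compare 9 vs 17: take 9 from left. Merged: [3, 9]
Compare 10 vs 17: take 10 from left. Merged: [3, 9, 10]
Compare 34 vs 17: take 17 from right. Merged: [3, 9, 10, 17]
Compare 34 vs 19: take 19 from right. Merged: [3, 9, 10, 17, 19]
Compare 34 vs 19: take 19 from right. Merged: [3, 9, 10, 17, 19, 19]
Compare 34 vs 34: take 34 from left. Merged: [3, 9, 10, 17, 19, 19, 34]
Compare 38 vs 34: take 34 from right. Merged: [3, 9, 10, 17, 19, 19, 34, 34]
Compare 38 vs 36: take 36 from right. Merged: [3, 9, 10, 17, 19, 19, 34, 34, 36]
Compare 38 vs 37: take 37 from right. Merged: [3, 9, 10, 17, 19, 19, 34, 34, 36, 37]
Append remaining from left: [38]. Merged: [3, 9, 10, 17, 19, 19, 34, 34, 36, 37, 38]

Final merged array: [3, 9, 10, 17, 19, 19, 34, 34, 36, 37, 38]
Total comparisons: 10

The merged array is [3, 9, 10, 17, 19, 19, 34, 34, 36, 37, 38], requiring 10 comparisons. The merge step runs in O(n) time where n is the total number of elements.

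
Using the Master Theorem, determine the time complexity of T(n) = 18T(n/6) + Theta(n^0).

Master Theorem for T(n) = 18T(n/6) + O(n^0):

a = 18, b = 6, c = 0
log_b(a) = log_6(18) = 1.6131

Case 1: c = 0 < log_6(18) = 1.6131
T(n) = O(n^(log_6 18))

For T(n) = 18T(n/6) + O(n^0): log_6(18) = 1.6131. This is Case 1 of the Master Theorem (c < log_b(a), work dominated by leaves), giving O(n^(log_6 18)).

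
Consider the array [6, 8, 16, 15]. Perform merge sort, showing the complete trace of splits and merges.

Merge sort trace:

Split: [6, 8, 16, 15] -> [6, 8] and [16, 15]
  Split: [6, 8] -> [6] and [8]
  Merge: [6] + [8] -> [6, 8]
  Split: [16, 15] -> [16] and [15]
  Merge: [16] + [15] -> [15, 16]
Merge: [6, 8] + [15, 16] -> [6, 8, 15, 16]

Final sorted array: [6, 8, 15, 16]

The merge sort proceeds by recursively splitting the array and merging sorted halves.
After all merges, the sorted array is [6, 8, 15, 16].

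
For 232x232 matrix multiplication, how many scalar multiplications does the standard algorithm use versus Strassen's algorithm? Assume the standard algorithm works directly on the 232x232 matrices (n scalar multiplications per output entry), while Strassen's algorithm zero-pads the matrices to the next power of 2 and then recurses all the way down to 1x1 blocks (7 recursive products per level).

Matrix multiplication for 232x232 matrices:

Strassen's algorithm requires power-of-2 dimensions. Pad 232x232 to 256x256 (next power of 2).

Standard algorithm: 232^3 = 12487168 multiplications
Strassen's algorithm: 7^(log2(256)) = 7^8 = 5764801 multiplications
Savings: 12487168 - 5764801 = 6722367 multiplications

Standard: 12487168 multiplications (232^3). Strassen: 5764801 multiplications (7^8, after padding to 256x256). Strassen reduces 8 recursive multiplications to 7 at each level.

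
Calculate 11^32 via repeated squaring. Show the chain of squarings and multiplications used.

Computing 11^32 by squaring (build up from 11^1; each line after the first costs one multiplication):

11^1 = 11
11^2 = (11^1)^2 = 11^2 = 121
11^4 = (11^2)^2 = 121^2 = 14641
11^8 = (11^4)^2 = 14641^2 = 214358881
11^16 = (11^8)^2 = 214358881^2 = 45949729863572161
11^32 = (11^16)^2 = 45949729863572161^2 = 2111377674535255285545615254209921

Result: 2111377674535255285545615254209921
Multiplications needed: 5 (5 lines after 11^1)

11^32 = 2111377674535255285545615254209921. Using exponentiation by squaring, this requires 5 multiplications. The key idea: if the exponent is even, square the half-power; if odd, multiply by the base once.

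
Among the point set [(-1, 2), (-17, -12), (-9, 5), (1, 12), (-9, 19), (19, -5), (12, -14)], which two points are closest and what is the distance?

Computing all pairwise distances among 7 points:

d((-1, 2), (-17, -12)) = 21.2603
d((-1, 2), (-9, 5)) = 8.544 <-- minimum
d((-1, 2), (1, 12)) = 10.198
d((-1, 2), (-9, 19)) = 18.7883
d((-1, 2), (19, -5)) = 21.1896
d((-1, 2), (12, -14)) = 20.6155
d((-17, -12), (-9, 5)) = 18.7883
d((-17, -12), (1, 12)) = 30.0
d((-17, -12), (-9, 19)) = 32.0156
d((-17, -12), (19, -5)) = 36.6742
d((-17, -12), (12, -14)) = 29.0689
d((-9, 5), (1, 12)) = 12.2066
d((-9, 5), (-9, 19)) = 14.0
d((-9, 5), (19, -5)) = 29.7321
d((-9, 5), (12, -14)) = 28.3196
d((1, 12), (-9, 19)) = 12.2066
d((1, 12), (19, -5)) = 24.7588
d((1, 12), (12, -14)) = 28.2312
d((-9, 19), (19, -5)) = 36.8782
d((-9, 19), (12, -14)) = 39.1152
d((19, -5), (12, -14)) = 11.4018

Closest pair: (-1, 2) and (-9, 5) with distance 8.544

The closest pair is (-1, 2) and (-9, 5) with Euclidean distance 8.544. For 7 points, brute-force pairwise comparison is shown above. For large n, the divide-and-conquer algorithm (sort by x, recurse on halves, check the dividing strip) achieves O(n log n).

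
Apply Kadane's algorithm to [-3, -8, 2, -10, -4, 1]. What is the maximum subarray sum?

Using Kadane's algorithm on [-3, -8, 2, -10, -4, 1]:

Scanning through the array:
Position 1 (value -8): max_ending_here = -8, max_so_far = -3
Position 2 (value 2): max_ending_here = 2, max_so_far = 2
Position 3 (value -10): max_ending_here = -8, max_so_far = 2
Position 4 (value -4): max_ending_here = -4, max_so_far = 2
Position 5 (value 1): max_ending_here = 1, max_so_far = 2

Maximum subarray: [2]
Maximum sum: 2

The maximum subarray is [2] with sum 2. This subarray runs from index 2 to index 2.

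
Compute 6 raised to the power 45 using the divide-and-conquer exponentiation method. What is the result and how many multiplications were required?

Computing 6^45 by squaring (build up from 6^1; each line after the first costs one multiplication):

6^1 = 6
6^2 = (6^1)^2 = 6^2 = 36
6^4 = (6^2)^2 = 36^2 = 1296
6^5 = 6 * 6^4 = 6 * 1296 = 7776
6^10 = (6^5)^2 = 7776^2 = 60466176
6^11 = 6 * 6^10 = 6 * 60466176 = 362797056
6^22 = (6^11)^2 = 362797056^2 = 131621703842267136
6^44 = (6^22)^2 = 131621703842267136^2 = 17324272922341479351919144385642496
6^45 = 6 * 6^44 = 6 * 17324272922341479351919144385642496 = 103945637534048876111514866313854976

Result: 103945637534048876111514866313854976
Multiplications needed: 8 (8 lines after 6^1)

6^45 = 103945637534048876111514866313854976. Using exponentiation by squaring, this requires 8 multiplications. The key idea: if the exponent is even, square the half-power; if odd, multiply by the base once.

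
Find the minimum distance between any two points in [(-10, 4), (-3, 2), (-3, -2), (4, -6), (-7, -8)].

Computing all pairwise distances among 5 points:

d((-10, 4), (-3, 2)) = 7.2801
d((-10, 4), (-3, -2)) = 9.2195
d((-10, 4), (4, -6)) = 17.2047
d((-10, 4), (-7, -8)) = 12.3693
d((-3, 2), (-3, -2)) = 4.0 <-- minimum
d((-3, 2), (4, -6)) = 10.6301
d((-3, 2), (-7, -8)) = 10.7703
d((-3, -2), (4, -6)) = 8.0623
d((-3, -2), (-7, -8)) = 7.2111
d((4, -6), (-7, -8)) = 11.1803

Closest pair: (-3, 2) and (-3, -2) with distance 4.0

The closest pair is (-3, 2) and (-3, -2) with Euclidean distance 4.0. For 5 points, brute-force pairwise comparison is shown above. For large n, the divide-and-conquer algorithm (sort by x, recurse on halves, check the dividing strip) achieves O(n log n).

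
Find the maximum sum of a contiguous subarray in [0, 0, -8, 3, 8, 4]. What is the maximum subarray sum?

Using Kadane's algorithm on [0, 0, -8, 3, 8, 4]:

Scanning through the array:
Position 1 (value 0): max_ending_here = 0, max_so_far = 0
Position 2 (value -8): max_ending_here = -8, max_so_far = 0
Position 3 (value 3): max_ending_here = 3, max_so_far = 3
Position 4 (value 8): max_ending_here = 11, max_so_far = 11
Position 5 (value 4): max_ending_here = 15, max_so_far = 15

Maximum subarray: [3, 8, 4]
Maximum sum: 15

The maximum subarray is [3, 8, 4] with sum 15. This subarray runs from index 3 to index 5.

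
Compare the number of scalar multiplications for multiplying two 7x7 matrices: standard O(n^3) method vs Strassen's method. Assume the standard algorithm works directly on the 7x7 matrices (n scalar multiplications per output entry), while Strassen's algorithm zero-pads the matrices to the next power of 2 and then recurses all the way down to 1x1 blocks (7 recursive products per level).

Matrix multiplication for 7x7 matrices:

Strassen's algorithm requires power-of-2 dimensions. Pad 7x7 to 8x8 (next power of 2).

Standard algorithm: 7^3 = 343 multiplications
Strassen's algorithm: 7^(log2(8)) = 7^3 = 343 multiplications
Savings: 343 - 343 = 0 multiplications

Standard: 343 multiplications (7^3). Strassen: 343 multiplications (7^3, after padding to 8x8). Strassen reduces 8 recursive multiplications to 7 at each level.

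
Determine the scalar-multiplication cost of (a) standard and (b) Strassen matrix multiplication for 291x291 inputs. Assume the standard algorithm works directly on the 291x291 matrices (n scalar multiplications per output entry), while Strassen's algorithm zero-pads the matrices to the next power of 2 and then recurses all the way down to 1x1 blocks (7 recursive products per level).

Matrix multiplication for 291x291 matrices:

Strassen's algorithm requires power-of-2 dimensions. Pad 291x291 to 512x512 (next power of 2).

Standard algorithm: 291^3 = 24642171 multiplications
Strassen's algorithm: 7^(log2(512)) = 7^9 = 40353607 multiplications
Difference: 24642171 - 40353607 = -15711436 (Strassen uses MORE here due to padding overhead — for small or just-over-power-of-2 n, padding can outweigh the per-level savings)

Standard: 24642171 multiplications (291^3). Strassen: 40353607 multiplications (7^9, after padding to 512x512). Strassen reduces 8 recursive multiplications to 7 at each level.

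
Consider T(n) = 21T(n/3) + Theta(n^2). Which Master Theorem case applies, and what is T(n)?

Master Theorem for T(n) = 21T(n/3) + O(n^2):

a = 21, b = 3, c = 2
log_b(a) = log_3(21) = 2.7712

Case 1: c = 2 < log_3(21) = 2.7712
T(n) = O(n^(log_3 21))

For T(n) = 21T(n/3) + O(n^2): log_3(21) = 2.7712. This is Case 1 of the Master Theorem (c < log_b(a), work dominated by leaves), giving O(n^(log_3 21)).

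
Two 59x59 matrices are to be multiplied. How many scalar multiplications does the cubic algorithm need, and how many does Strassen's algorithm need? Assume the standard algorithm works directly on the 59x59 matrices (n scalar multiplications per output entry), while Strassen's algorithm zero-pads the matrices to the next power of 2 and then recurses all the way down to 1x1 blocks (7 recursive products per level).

Matrix multiplication for 59x59 matrices:

Strassen's algorithm requires power-of-2 dimensions. Pad 59x59 to 64x64 (next power of 2).

Standard algorithm: 59^3 = 205379 multiplications
Strassen's algorithm: 7^(log2(64)) = 7^6 = 117649 multiplications
Savings: 205379 - 117649 = 87730 multiplications

Standard: 205379 multiplications (59^3). Strassen: 117649 multiplications (7^6, after padding to 64x64). Strassen reduces 8 recursive multiplications to 7 at each level.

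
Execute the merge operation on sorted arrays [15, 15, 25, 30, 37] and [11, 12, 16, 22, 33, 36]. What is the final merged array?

Merging process:

Compare 15 vs 11: take 11 from right. Merged: [11]
Compare 15 vs 12: take 12 from right. Merged: [11, 12]
Compare 15 vs 16: take 15 from left. Merged: [11, 12, 15]
Compare 15 vs 16: take 15 from left. Merged: [11, 12, 15, 15]
Compare 25 vs 16: take 16 from right. Merged: [11, 12, 15, 15, 16]
Compare 25 vs 22: take 22 from right. Merged: [11, 12, 15, 15, 16, 22]
Compare 25 vs 33: take 25 from left. Merged: [11, 12, 15, 15, 16, 22, 25]
Compare 30 vs 33: take 30 from left. Merged: [11, 12, 15, 15, 16, 22, 25, 30]
Compare 37 vs 33: take 33 from right. Merged: [11, 12, 15, 15, 16, 22, 25, 30, 33]
Compare 37 vs 36: take 36 from right. Merged: [11, 12, 15, 15, 16, 22, 25, 30, 33, 36]
Append remaining from left: [37]. Merged: [11, 12, 15, 15, 16, 22, 25, 30, 33, 36, 37]

Final merged array: [11, 12, 15, 15, 16, 22, 25, 30, 33, 36, 37]
Total comparisons: 10

The merged array is [11, 12, 15, 15, 16, 22, 25, 30, 33, 36, 37], requiring 10 comparisons. The merge step runs in O(n) time where n is the total number of elements.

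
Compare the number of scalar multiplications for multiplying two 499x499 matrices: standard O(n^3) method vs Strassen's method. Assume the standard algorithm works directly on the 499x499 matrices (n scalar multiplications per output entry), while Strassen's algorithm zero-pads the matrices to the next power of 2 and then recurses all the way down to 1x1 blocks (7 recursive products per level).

Matrix multiplication for 499x499 matrices:

Strassen's algorithm requires power-of-2 dimensions. Pad 499x499 to 512x512 (next power of 2).

Standard algorithm: 499^3 = 124251499 multiplications
Strassen's algorithm: 7^(log2(512)) = 7^9 = 40353607 multiplications
Savings: 124251499 - 40353607 = 83897892 multiplications

Standard: 124251499 multiplications (499^3). Strassen: 40353607 multiplications (7^9, after padding to 512x512). Strassen reduces 8 recursive multiplications to 7 at each level.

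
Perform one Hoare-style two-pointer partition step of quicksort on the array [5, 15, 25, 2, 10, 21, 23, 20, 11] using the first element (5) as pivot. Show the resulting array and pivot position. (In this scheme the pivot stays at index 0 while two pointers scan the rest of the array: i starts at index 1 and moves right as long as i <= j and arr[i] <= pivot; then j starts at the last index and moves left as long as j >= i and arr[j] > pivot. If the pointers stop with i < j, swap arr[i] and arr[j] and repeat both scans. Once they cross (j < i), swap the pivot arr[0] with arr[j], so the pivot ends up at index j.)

Hoare-style two-pointer partition with pivot = 5:

Initial array: [5, 15, 25, 2, 10, 21, 23, 20, 11]

Pointers start at i = 1, j = 8.
i stops at index 1 (arr[1]=15 > 5), j stops at index 3 (arr[3]=2 <= 5): swap arr[1] and arr[3], array becomes [5, 2, 25, 15, 10, 21, 23, 20, 11]
i ends at 2, j ends at 1: the pointers have crossed (j < i), so scanning stops.

Swap pivot arr[0] with arr[1] to place pivot at position 1: [2, 5, 25, 15, 10, 21, 23, 20, 11]
Pivot position: 1

After partitioning with pivot 5, the array becomes [2, 5, 25, 15, 10, 21, 23, 20, 11]. The pivot is placed at index 1. All elements to the left of the pivot are <= 5, and all elements to the right are > 5.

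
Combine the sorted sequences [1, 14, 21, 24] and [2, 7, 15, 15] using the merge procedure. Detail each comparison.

Merging process:

Compare 1 vs 2: take 1 from left. Merged: [1]
Compare 14 vs 2: take 2 from right. Merged: [1, 2]
Compare 14 vs 7: take 7 from right. Merged: [1, 2, 7]
Compare 14 vs 15: take 14 from left. Merged: [1, 2, 7, 14]
Compare 21 vs 15: take 15 from right. Merged: [1, 2, 7, 14, 15]
Compare 21 vs 15: take 15 from right. Merged: [1, 2, 7, 14, 15, 15]
Append remaining from left: [21, 24]. Merged: [1, 2, 7, 14, 15, 15, 21, 24]

Final merged array: [1, 2, 7, 14, 15, 15, 21, 24]
Total comparisons: 6

The merged array is [1, 2, 7, 14, 15, 15, 21, 24], requiring 6 comparisons. The merge step runs in O(n) time where n is the total number of elements.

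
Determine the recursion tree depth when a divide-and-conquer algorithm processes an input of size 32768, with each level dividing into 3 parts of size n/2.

For divide and conquer with division factor 2:

Problem sizes at each level:
Level 0: 32768
Level 1: 16384
Level 2: 8192
Level 3: 4096
Level 4: 2048
Level 5: 1024
Level 6: 512
Level 7: 256
Level 8: 128
Level 9: 64
Level 10: 32
Level 11: 16
Level 12: 8
Level 13: 4
Level 14: 2
Level 15: 1

The root is level 0 and the size-1 base case is level 15 (the tree spans levels 0 through 15, i.e. 16 levels counting the root), so the depth is the number of divisions: log_2(32768) = 15

The recursion tree depth is log_2(32768) = 15. At each level, the problem size is divided by 2, so it takes 15 divisions to reduce to a base case of size 1. The algorithm makes 3 recursive calls at each level.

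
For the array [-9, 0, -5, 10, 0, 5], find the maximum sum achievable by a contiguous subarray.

Using Kadane's algorithm on [-9, 0, -5, 10, 0, 5]:

Scanning through the array:
Position 1 (value 0): max_ending_here = 0, max_so_far = 0
Position 2 (value -5): max_ending_here = -5, max_so_far = 0
Position 3 (value 10): max_ending_here = 10, max_so_far = 10
Position 4 (value 0): max_ending_here = 10, max_so_far = 10
Position 5 (value 5): max_ending_here = 15, max_so_far = 15

Maximum subarray: [10, 0, 5]
Maximum sum: 15

The maximum subarray is [10, 0, 5] with sum 15. This subarray runs from index 3 to index 5.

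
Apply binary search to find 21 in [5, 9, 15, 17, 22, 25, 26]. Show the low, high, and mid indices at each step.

Binary search for 21 in [5, 9, 15, 17, 22, 25, 26]:

lo=0, hi=6, mid=3, arr[mid]=17 -> 17 < 21, search right half
lo=4, hi=6, mid=5, arr[mid]=25 -> 25 > 21, search left half
lo=4, hi=4, mid=4, arr[mid]=22 -> 22 > 21, search left half
lo=4 > hi=3, target 21 not found

Binary search determines that 21 is not in the array after 3 comparisons. The search space was exhausted without finding the target.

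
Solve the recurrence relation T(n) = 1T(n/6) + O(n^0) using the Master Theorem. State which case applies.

Master Theorem for T(n) = 1T(n/6) + O(n^0):

a = 1, b = 6, c = 0
log_b(a) = log_6(1) = 0.0000

Case 2: c = 0 = log_6(1) = 0.0000
T(n) = O(n^0 log n) = O(log n)

For T(n) = 1T(n/6) + O(n^0): log_6(1) = 0.0000. This is Case 2 of the Master Theorem (c = log_b(a), equal work at all levels), giving O(log n).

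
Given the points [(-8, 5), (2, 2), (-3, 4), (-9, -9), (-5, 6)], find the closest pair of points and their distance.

Computing all pairwise distances among 5 points:

d((-8, 5), (2, 2)) = 10.4403
d((-8, 5), (-3, 4)) = 5.099
d((-8, 5), (-9, -9)) = 14.0357
d((-8, 5), (-5, 6)) = 3.1623
d((2, 2), (-3, 4)) = 5.3852
d((2, 2), (-9, -9)) = 15.5563
d((2, 2), (-5, 6)) = 8.0623
d((-3, 4), (-9, -9)) = 14.3178
d((-3, 4), (-5, 6)) = 2.8284 <-- minimum
d((-9, -9), (-5, 6)) = 15.5242

Closest pair: (-3, 4) and (-5, 6) with distance 2.8284

The closest pair is (-3, 4) and (-5, 6) with Euclidean distance 2.8284. For 5 points, brute-force pairwise comparison is shown above. For large n, the divide-and-conquer algorithm (sort by x, recurse on halves, check the dividing strip) achieves O(n log n).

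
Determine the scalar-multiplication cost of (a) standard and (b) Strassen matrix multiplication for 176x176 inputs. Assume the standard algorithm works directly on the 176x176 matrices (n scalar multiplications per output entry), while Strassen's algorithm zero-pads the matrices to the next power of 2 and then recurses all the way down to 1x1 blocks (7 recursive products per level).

Matrix multiplication for 176x176 matrices:

Strassen's algorithm requires power-of-2 dimensions. Pad 176x176 to 256x256 (next power of 2).

Standard algorithm: 176^3 = 5451776 multiplications
Strassen's algorithm: 7^(log2(256)) = 7^8 = 5764801 multiplications
Difference: 5451776 - 5764801 = -313025 (Strassen uses MORE here due to padding overhead — for small or just-over-power-of-2 n, padding can outweigh the per-level savings)

Standard: 5451776 multiplications (176^3). Strassen: 5764801 multiplications (7^8, after padding to 256x256). Strassen reduces 8 recursive multiplications to 7 at each level.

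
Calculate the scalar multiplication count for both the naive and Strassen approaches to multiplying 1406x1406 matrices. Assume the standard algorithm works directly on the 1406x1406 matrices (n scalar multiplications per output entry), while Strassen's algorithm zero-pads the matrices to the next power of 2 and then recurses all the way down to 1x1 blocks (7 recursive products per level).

Matrix multiplication for 1406x1406 matrices:

Strassen's algorithm requires power-of-2 dimensions. Pad 1406x1406 to 2048x2048 (next power of 2).

Standard algorithm: 1406^3 = 2779431416 multiplications
Strassen's algorithm: 7^(log2(2048)) = 7^11 = 1977326743 multiplications
Savings: 2779431416 - 1977326743 = 802104673 multiplications

Standard: 2779431416 multiplications (1406^3). Strassen: 1977326743 multiplications (7^11, after padding to 2048x2048). Strassen reduces 8 recursive multiplications to 7 at each level.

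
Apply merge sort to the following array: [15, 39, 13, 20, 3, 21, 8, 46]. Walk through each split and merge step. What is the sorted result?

Merge sort trace:

Split: [15, 39, 13, 20, 3, 21, 8, 46] -> [15, 39, 13, 20] and [3, 21, 8, 46]
  Split: [15, 39, 13, 20] -> [15, 39] and [13, 20]
    Split: [15, 39] -> [15] and [39]
    Merge: [15] + [39] -> [15, 39]
    Split: [13, 20] -> [13] and [20]
    Merge: [13] + [20] -> [13, 20]
  Merge: [15, 39] + [13, 20] -> [13, 15, 20, 39]
  Split: [3, 21, 8, 46] -> [3, 21] and [8, 46]
    Split: [3, 21] -> [3] and [21]
    Merge: [3] + [21] -> [3, 21]
    Split: [8, 46] -> [8] and [46]
    Merge: [8] + [46] -> [8, 46]
  Merge: [3, 21] + [8, 46] -> [3, 8, 21, 46]
Merge: [13, 15, 20, 39] + [3, 8, 21, 46] -> [3, 8, 13, 15, 20, 21, 39, 46]

Final sorted array: [3, 8, 13, 15, 20, 21, 39, 46]

The merge sort proceeds by recursively splitting the array and merging sorted halves.
After all merges, the sorted array is [3, 8, 13, 15, 20, 21, 39, 46].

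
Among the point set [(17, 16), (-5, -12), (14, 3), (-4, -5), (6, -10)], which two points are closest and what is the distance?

Computing all pairwise distances among 5 points:

d((17, 16), (-5, -12)) = 35.609
d((17, 16), (14, 3)) = 13.3417
d((17, 16), (-4, -5)) = 29.6985
d((17, 16), (6, -10)) = 28.2312
d((-5, -12), (14, 3)) = 24.2074
d((-5, -12), (-4, -5)) = 7.0711 <-- minimum
d((-5, -12), (6, -10)) = 11.1803
d((14, 3), (-4, -5)) = 19.6977
d((14, 3), (6, -10)) = 15.2643
d((-4, -5), (6, -10)) = 11.1803

Closest pair: (-5, -12) and (-4, -5) with distance 7.0711

The closest pair is (-5, -12) and (-4, -5) with Euclidean distance 7.0711. For 5 points, brute-force pairwise comparison is shown above. For large n, the divide-and-conquer algorithm (sort by x, recurse on halves, check the dividing strip) achieves O(n log n).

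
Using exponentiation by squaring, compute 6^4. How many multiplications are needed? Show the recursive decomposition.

Computing 6^4 by squaring (build up from 6^1; each line after the first costs one multiplication):

6^1 = 6
6^2 = (6^1)^2 = 6^2 = 36
6^4 = (6^2)^2 = 36^2 = 1296

Result: 1296
Multiplications needed: 2 (2 lines after 6^1)

6^4 = 1296. Using exponentiation by squaring, this requires 2 multiplications. The key idea: if the exponent is even, square the half-power; if odd, multiply by the base once.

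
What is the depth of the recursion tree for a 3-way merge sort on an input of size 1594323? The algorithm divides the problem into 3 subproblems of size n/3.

For divide and conquer with division factor 3:

Problem sizes at each level:
Level 0: 1594323
Level 1: 531441
Level 2: 177147
Level 3: 59049
Level 4: 19683
Level 5: 6561
Level 6: 2187
Level 7: 729
Level 8: 243
Level 9: 81
Level 10: 27
Level 11: 9
Level 12: 3
Level 13: 1

The root is level 0 and the size-1 base case is level 13 (the tree spans levels 0 through 13, i.e. 14 levels counting the root), so the depth is the number of divisions: log_3(1594323) = 13

The recursion tree depth is log_3(1594323) = 13. At each level, the problem size is divided by 3, so it takes 13 divisions to reduce to a base case of size 1. The algorithm makes 3 recursive calls at each level.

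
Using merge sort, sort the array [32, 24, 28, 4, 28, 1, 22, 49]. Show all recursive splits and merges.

Merge sort trace:

Split: [32, 24, 28, 4, 28, 1, 22, 49] -> [32, 24, 28, 4] and [28, 1, 22, 49]
  Split: [32, 24, 28, 4] -> [32, 24] and [28, 4]
    Split: [32, 24] -> [32] and [24]
    Merge: [32] + [24] -> [24, 32]
    Split: [28, 4] -> [28] and [4]
    Merge: [28] + [4] -> [4, 28]
  Merge: [24, 32] + [4, 28] -> [4, 24, 28, 32]
  Split: [28, 1, 22, 49] -> [28, 1] and [22, 49]
    Split: [28, 1] -> [28] and [1]
    Merge: [28] + [1] -> [1, 28]
    Split: [22, 49] -> [22] and [49]
    Merge: [22] + [49] -> [22, 49]
  Merge: [1, 28] + [22, 49] -> [1, 22, 28, 49]
Merge: [4, 24, 28, 32] + [1, 22, 28, 49] -> [1, 4, 22, 24, 28, 28, 32, 49]

Final sorted array: [1, 4, 22, 24, 28, 28, 32, 49]

The merge sort proceeds by recursively splitting the array and merging sorted halves.
After all merges, the sorted array is [1, 4, 22, 24, 28, 28, 32, 49].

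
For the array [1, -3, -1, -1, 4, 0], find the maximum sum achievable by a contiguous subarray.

Using Kadane's algorithm on [1, -3, -1, -1, 4, 0]:

Scanning through the array:
Position 1 (value -3): max_ending_here = -2, max_so_far = 1
Position 2 (value -1): max_ending_here = -1, max_so_far = 1
Position 3 (value -1): max_ending_here = -1, max_so_far = 1
Position 4 (value 4): max_ending_here = 4, max_so_far = 4
Position 5 (value 0): max_ending_here = 4, max_so_far = 4

Maximum subarray: [4]
Maximum sum: 4

The maximum subarray is [4] with sum 4. This subarray runs from index 4 to index 4.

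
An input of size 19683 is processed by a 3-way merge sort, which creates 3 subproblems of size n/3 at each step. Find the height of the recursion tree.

For divide and conquer with division factor 3:

Problem sizes at each level:
Level 0: 19683
Level 1: 6561
Level 2: 2187
Level 3: 729
Level 4: 243
Level 5: 81
Level 6: 27
Level 7: 9
Level 8: 3
Level 9: 1

The root is level 0 and the size-1 base case is level 9 (the tree spans levels 0 through 9, i.e. 10 levels counting the root), so the depth is the number of divisions: log_3(19683) = 9

The recursion tree depth is log_3(19683) = 9. At each level, the problem size is divided by 3, so it takes 9 divisions to reduce to a base case of size 1. The algorithm makes 3 recursive calls at each level.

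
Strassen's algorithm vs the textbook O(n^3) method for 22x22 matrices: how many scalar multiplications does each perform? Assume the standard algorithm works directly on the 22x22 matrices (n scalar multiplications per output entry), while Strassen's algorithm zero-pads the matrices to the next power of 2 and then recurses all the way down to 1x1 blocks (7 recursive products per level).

Matrix multiplication for 22x22 matrices:

Strassen's algorithm requires power-of-2 dimensions. Pad 22x22 to 32x32 (next power of 2).

Standard algorithm: 22^3 = 10648 multiplications
Strassen's algorithm: 7^(log2(32)) = 7^5 = 16807 multiplications
Difference: 10648 - 16807 = -6159 (Strassen uses MORE here due to padding overhead — for small or just-over-power-of-2 n, padding can outweigh the per-level savings)

Standard: 10648 multiplications (22^3). Strassen: 16807 multiplications (7^5, after padding to 32x32). Strassen reduces 8 recursive multiplications to 7 at each level.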